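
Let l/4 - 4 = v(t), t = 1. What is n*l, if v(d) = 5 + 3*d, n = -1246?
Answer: -59808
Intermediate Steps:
l = 48 (l = 16 + 4*(5 + 3*1) = 16 + 4*(5 + 3) = 16 + 4*8 = 16 + 32 = 48)
n*l = -1246*48 = -59808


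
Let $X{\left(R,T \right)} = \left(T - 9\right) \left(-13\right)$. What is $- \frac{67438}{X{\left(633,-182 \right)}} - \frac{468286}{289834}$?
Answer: $- \frac{10354289715}{359828911} \approx -28.776$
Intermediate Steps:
$X{\left(R,T \right)} = 117 - 13 T$ ($X{\left(R,T \right)} = \left(-9 + T\right) \left(-13\right) = 117 - 13 T$)
$- \frac{67438}{X{\left(633,-182 \right)}} - \frac{468286}{289834} = - \frac{67438}{117 - -2366} - \frac{468286}{289834} = - \frac{67438}{117 + 2366} - \frac{234143}{144917} = - \frac{67438}{2483} - \frac{234143}{144917} = - \frac{10354289715}{359828911}$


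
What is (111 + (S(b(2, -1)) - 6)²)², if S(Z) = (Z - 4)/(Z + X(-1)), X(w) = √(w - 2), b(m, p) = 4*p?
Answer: (-967919*I + 3436560*√3)/(-23*I + 208*√3) ≈ 16626.0 - 1625.3*I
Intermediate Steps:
X(w) = √(-2 + w)
S(Z) = (-4 + Z)/(Z + I*√3) (S(Z) = (Z - 4)/(Z + √(-2 - 1)) = (-4 + Z)/(Z + √(-3)) = (-4 + Z)/(Z + I*√3))
(111 + (S(b(2, -1)) - 6)²)² = (111 + ((-4 + 4*(-1))/(4*(-1) + I*√3) - 6)²)² = (111 + ((-4 - 4)/(-4 + I*√3) - 6)²)² = (111 + (-8/(-4 + I*√3) - 6)²)² = (111 + (-6 - 8/(-4 + I*√3))²)²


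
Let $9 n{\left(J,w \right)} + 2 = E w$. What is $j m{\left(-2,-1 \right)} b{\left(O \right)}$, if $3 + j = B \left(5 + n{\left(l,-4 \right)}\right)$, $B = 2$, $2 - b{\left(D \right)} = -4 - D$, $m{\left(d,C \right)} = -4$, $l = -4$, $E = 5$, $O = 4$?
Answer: $- \frac{760}{9} \approx -84.444$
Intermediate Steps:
$b{\left(D \right)} = 6 + D$ ($b{\left(D \right)} = 2 - \left(-4 - D\right) = 2 + \left(4 + D\right) = 6 + D$)
$n{\left(J,w \right)} = - \frac{2}{9} + \frac{5 w}{9}$
$j = \frac{19}{9}$ ($j = -3 + 2 \left(5 + \left(- \frac{2}{9} + \frac{5}{9} \left(-4\right)\right)\right) = -3 + 2 \left(5 - \frac{22}{9}\right) = -3 + 2 \cdot \frac{23}{9} = -3 + \frac{46}{9} = \frac{19}{9} \approx 2.1111$)
$j m{\left(-2,-1 \right)} b{\left(O \right)} = \frac{19}{9} \left(-4\right) \left(6 + 4\right) = \left(- \frac{76}{9}\right) 10 = - \frac{760}{9}$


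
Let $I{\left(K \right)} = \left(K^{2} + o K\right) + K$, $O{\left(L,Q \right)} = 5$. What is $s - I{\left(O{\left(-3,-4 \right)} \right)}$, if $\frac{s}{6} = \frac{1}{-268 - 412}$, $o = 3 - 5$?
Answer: $- \frac{6803}{340} \approx -20.009$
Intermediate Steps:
$o = -2$
$s = - \frac{3}{340}$ ($s = \frac{6}{-268 - 412} = \frac{6}{-680} = 6 \left(- \frac{1}{680}\right) = - \frac{3}{340} \approx -0.0088235$)
$I{\left(K \right)} = K^{2} - K$ ($I{\left(K \right)} = \left(K^{2} - 2 K\right) + K = K^{2} - K$)
$s - I{\left(O{\left(-3,-4 \right)} \right)} = - \frac{3}{340} - 5 \left(-1 + 5\right) = - \frac{3}{340} - 5 \cdot 4 = - \frac{3}{340} - 20 = - \frac{6803}{340}$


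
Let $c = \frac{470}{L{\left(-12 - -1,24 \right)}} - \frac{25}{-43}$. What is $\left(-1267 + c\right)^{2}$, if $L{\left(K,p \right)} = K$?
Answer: $\frac{383440839076}{223729} \approx 1.7139 \cdot 10^{6}$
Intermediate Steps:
$c = - \frac{19935}{473}$ ($c = \frac{470}{-12 - -1} - \frac{25}{-43} = \frac{470}{-12 + 1} - - \frac{25}{43} = \frac{470}{-11} + \frac{25}{43} = 470 \left(- \frac{1}{11}\right) + \frac{25}{43} = - \frac{470}{11} + \frac{25}{43} = - \frac{19935}{473} \approx -42.146$)
$\left(-1267 + c\right)^{2} = \left(-1267 - \frac{19935}{473}\right)^{2} = \left(- \frac{619226}{473}\right)^{2} = \frac{383440839076}{223729}$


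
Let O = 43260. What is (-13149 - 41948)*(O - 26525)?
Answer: -922048295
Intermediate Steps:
(-13149 - 41948)*(O - 26525) = (-13149 - 41948)*(43260 - 26525) = -55097*16735 = -922048295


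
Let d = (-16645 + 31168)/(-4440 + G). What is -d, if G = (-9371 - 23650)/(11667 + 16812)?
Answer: 45955613/14053309 ≈ 3.2701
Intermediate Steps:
G = -11007/9493 (G = -33021/28479 = -33021*1/28479 = -11007/9493 ≈ -1.1595)
d = -45955613/14053309 (d = (-16645 + 31168)/(-4440 - 11007/9493) = 14523/(-42159927/9493) = 14523*(-9493/42159927) = -45955613/14053309 ≈ -3.2701)
-d = -1*(-45955613/14053309) = 45955613/14053309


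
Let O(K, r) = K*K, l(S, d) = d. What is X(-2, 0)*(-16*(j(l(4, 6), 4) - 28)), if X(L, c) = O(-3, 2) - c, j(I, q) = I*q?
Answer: 576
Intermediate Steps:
O(K, r) = K²
X(L, c) = 9 - c (X(L, c) = (-3)² - c = 9 - c)
X(-2, 0)*(-16*(j(l(4, 6), 4) - 28)) = (9 - 1*0)*(-16*(6*4 - 28)) = (9 + 0)*(-16*(24 - 28)) = 9*(-16*(-4)) = 9*64 = 576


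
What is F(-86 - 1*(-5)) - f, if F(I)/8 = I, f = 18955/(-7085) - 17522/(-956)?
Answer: -449509487/677326 ≈ -663.65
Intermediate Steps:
f = 10602239/677326 (f = 18955*(-1/7085) - 17522*(-1/956) = -3791/1417 + 8761/478 = 10602239/677326 ≈ 15.653)
F(I) = 8*I
F(-86 - 1*(-5)) - f = 8*(-86 - 1*(-5)) - 1*10602239/677326 = 8*(-86 + 5) - 10602239/677326 = 8*(-81) - 10602239/677326 = -648 - 10602239/677326 = -449509487/677326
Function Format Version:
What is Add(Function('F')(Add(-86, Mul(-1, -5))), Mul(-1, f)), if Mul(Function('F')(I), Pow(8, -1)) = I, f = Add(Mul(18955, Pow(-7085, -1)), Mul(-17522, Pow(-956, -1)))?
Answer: Rational(-449509487, 677326) ≈ -663.65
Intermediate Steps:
f = Rational(10602239, 677326) (f = Add(Mul(18955, Rational(-1, 7085)), Mul(-17522, Rational(-1, 956))) = Add(Rational(-3791, 1417), Rational(8761, 478)) = Rational(10602239, 677326) ≈ 15.653)
Function('F')(I) = Mul(8, I)
Add(Function('F')(Add(-86, Mul(-1, -5))), Mul(-1, f)) = Add(Mul(8, Add(-86, Mul(-1, -5))), Mul(-1, Rational(10602239, 677326))) = Add(Mul(8, Add(-86, 5)), Rational(-10602239, 677326)) = Add(Mul(8, -81), Rational(-10602239, 677326)) = Add(-648, Rational(-10602239, 677326)) = Rational(-449509487, 677326)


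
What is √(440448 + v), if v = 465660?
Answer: 14*√4623 ≈ 951.90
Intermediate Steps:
√(440448 + v) = √(440448 + 465660) = √906108 = 14*√4623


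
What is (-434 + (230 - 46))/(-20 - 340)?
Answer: 25/36 ≈ 0.69444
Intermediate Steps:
(-434 + (230 - 46))/(-20 - 340) = (-434 + 184)/(-360) = -250*(-1/360) = 25/36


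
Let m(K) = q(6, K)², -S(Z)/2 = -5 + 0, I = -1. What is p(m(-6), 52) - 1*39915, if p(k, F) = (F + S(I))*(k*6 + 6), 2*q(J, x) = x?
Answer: -36195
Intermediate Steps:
q(J, x) = x/2
S(Z) = 10 (S(Z) = -2*(-5 + 0) = -2*(-5) = 10)
m(K) = K²/4 (m(K) = (K/2)² = K²/4)
p(k, F) = (6 + 6*k)*(10 + F) (p(k, F) = (F + 10)*(k*6 + 6) = (10 + F)*(6*k + 6) = (10 + F)*(6 + 6*k) = (6 + 6*k)*(10 + F))
p(m(-6), 52) - 1*39915 = (60 + 6*52 + 60*((¼)*(-6)²) + 6*52*((¼)*(-6)²)) - 1*39915 = (60 + 312 + 60*((¼)*36) + 6*52*((¼)*36)) - 39915 = (60 + 312 + 60*9 + 6*52*9) - 39915 = (60 + 312 + 540 + 2808) - 39915 = 3720 - 39915 = -36195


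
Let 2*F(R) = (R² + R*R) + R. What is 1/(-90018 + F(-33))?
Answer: -2/177891 ≈ -1.1243e-5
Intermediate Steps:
F(R) = R² + R/2 (F(R) = ((R² + R*R) + R)/2 = ((R² + R²) + R)/2 = (2*R² + R)/2 = (R + 2*R²)/2 = R² + R/2)
1/(-90018 + F(-33)) = 1/(-90018 - 33*(½ - 33)) = 1/(-90018 - 33*(-65/2)) = 1/(-90018 + 2145/2) = 1/(-177891/2) = -2/177891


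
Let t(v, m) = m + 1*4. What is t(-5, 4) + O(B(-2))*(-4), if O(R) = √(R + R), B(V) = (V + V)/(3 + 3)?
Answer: 8 - 8*I*√3/3 ≈ 8.0 - 4.6188*I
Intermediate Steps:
B(V) = V/3 (B(V) = (2*V)/6 = (2*V)*(⅙) = V/3)
O(R) = √2*√R (O(R) = √(2*R) = √2*√R)
t(v, m) = 4 + m (t(v, m) = m + 4 = 4 + m)
t(-5, 4) + O(B(-2))*(-4) = (4 + 4) + (√2*√((⅓)*(-2)))*(-4) = 8 + (√2*√(-⅔))*(-4) = 8 + (√2*(I*√6/3))*(-4) = 8 + (2*I*√3/3)*(-4) = 8 - 8*I*√3/3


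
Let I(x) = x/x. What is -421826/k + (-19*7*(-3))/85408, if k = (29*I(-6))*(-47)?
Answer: 36027858845/116411104 ≈ 309.49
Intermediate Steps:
I(x) = 1
k = -1363 (k = (29*1)*(-47) = 29*(-47) = -1363)
-421826/k + (-19*7*(-3))/85408 = -421826/(-1363) + (-19*7*(-3))/85408 = -421826*(-1/1363) - 133*(-3)*(1/85408) = 421826/1363 + 399*(1/85408) = 421826/1363 + 399/85408 = 36027858845/116411104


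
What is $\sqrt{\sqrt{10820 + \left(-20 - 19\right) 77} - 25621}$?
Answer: $\sqrt{-25621 + \sqrt{7817}} \approx 159.79 i$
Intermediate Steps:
$\sqrt{\sqrt{10820 + \left(-20 - 19\right) 77} - 25621} = \sqrt{\sqrt{10820 - 3003} - 25621} = \sqrt{\sqrt{7817} - 25621} = \sqrt{-25621 + \sqrt{7817}}$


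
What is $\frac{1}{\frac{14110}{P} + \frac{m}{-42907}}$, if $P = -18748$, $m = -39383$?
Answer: $\frac{402210218}{66467357} \approx 6.0512$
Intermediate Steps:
$\frac{1}{\frac{14110}{P} + \frac{m}{-42907}} = \frac{1}{\frac{14110}{-18748} - \frac{39383}{-42907}} = \frac{1}{14110 \left(- \frac{1}{18748}\right) - - \frac{39383}{42907}} = \frac{1}{- \frac{7055}{9374} + \frac{39383}{42907}} = \frac{1}{\frac{66467357}{402210218}} = \frac{402210218}{66467357}$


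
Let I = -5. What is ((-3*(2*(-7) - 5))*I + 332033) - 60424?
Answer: 271324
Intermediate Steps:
((-3*(2*(-7) - 5))*I + 332033) - 60424 = (-3*(2*(-7) - 5)*(-5) + 332033) - 60424 = (-3*(-14 - 5)*(-5) + 332033) - 60424 = (-3*(-19)*(-5) + 332033) - 60424 = (57*(-5) + 332033) - 60424 = (-285 + 332033) - 60424 = 331748 - 60424 = 271324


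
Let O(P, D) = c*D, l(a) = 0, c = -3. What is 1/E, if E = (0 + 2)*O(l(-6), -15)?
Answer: 1/90 ≈ 0.011111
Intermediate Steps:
O(P, D) = -3*D
E = 90 (E = (0 + 2)*(-3*(-15)) = 2*45 = 90)
1/E = 1/90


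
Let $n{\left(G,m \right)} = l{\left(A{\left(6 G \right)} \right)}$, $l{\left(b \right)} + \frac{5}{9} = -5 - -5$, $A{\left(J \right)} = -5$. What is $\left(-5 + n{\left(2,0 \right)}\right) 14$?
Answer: $- \frac{700}{9} \approx -77.778$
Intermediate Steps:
$l{\left(b \right)} = - \frac{5}{9}$ ($l{\left(b \right)} = - \frac{5}{9} - 0 = - \frac{5}{9} + \left(-5 + 5\right) = - \frac{5}{9} + 0 = - \frac{5}{9}$)
$n{\left(G,m \right)} = - \frac{5}{9}$
$\left(-5 + n{\left(2,0 \right)}\right) 14 = \left(-5 - \frac{5}{9}\right) 14 = \left(- \frac{50}{9}\right) 14 = - \frac{700}{9}$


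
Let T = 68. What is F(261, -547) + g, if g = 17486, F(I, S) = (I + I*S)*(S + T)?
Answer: 68277860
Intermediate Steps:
F(I, S) = (68 + S)*(I + I*S) (F(I, S) = (I + I*S)*(S + 68) = (I + I*S)*(68 + S) = (68 + S)*(I + I*S))
F(261, -547) + g = 261*(68 + (-547)² + 69*(-547)) + 17486 = 261*(68 + 299209 - 37743) + 17486 = 261*261534 + 17486 = 68260374 + 17486 = 68277860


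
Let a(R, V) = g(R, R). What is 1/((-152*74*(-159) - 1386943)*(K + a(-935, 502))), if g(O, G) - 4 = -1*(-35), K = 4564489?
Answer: 1/1832607782192 ≈ 5.4567e-13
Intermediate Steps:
g(O, G) = 39 (g(O, G) = 4 - 1*(-35) = 4 + 35 = 39)
a(R, V) = 39
1/((-152*74*(-159) - 1386943)*(K + a(-935, 502))) = 1/((-152*74*(-159) - 1386943)*(4564489 + 39)) = 1/((-11248*(-159) - 1386943)*4564528) = 1/((1788432 - 1386943)*4564528) = 1/(401489*4564528) = 1/1832607782192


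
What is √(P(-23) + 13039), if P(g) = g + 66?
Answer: √13082 ≈ 114.38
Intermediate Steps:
P(g) = 66 + g
√(P(-23) + 13039) = √((66 - 23) + 13039) = √(43 + 13039) = √13082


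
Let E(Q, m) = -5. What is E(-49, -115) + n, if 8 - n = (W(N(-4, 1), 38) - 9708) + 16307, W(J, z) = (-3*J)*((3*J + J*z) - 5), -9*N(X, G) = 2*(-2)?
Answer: -177616/27 ≈ -6578.4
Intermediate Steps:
N(X, G) = 4/9 (N(X, G) = -2*(-2)/9 = -⅑*(-4) = 4/9)
W(J, z) = -3*J*(-5 + 3*J + J*z) (W(J, z) = (-3*J)*(-5 + 3*J + J*z) = -3*J*(-5 + 3*J + J*z))
n = -177481/27 (n = 8 - ((3*(4/9)*(5 - 3*4/9 - 1*4/9*38) - 9708) + 16307) = 8 - ((3*(4/9)*(5 - 4/3 - 152/9) - 9708) + 16307) = 8 - ((3*(4/9)*(-119/9) - 9708) + 16307) = 8 - ((-476/27 - 9708) + 16307) = 8 - (-262592/27 + 16307) = 8 - 1*177697/27 = 8 - 177697/27 = -177481/27 ≈ -6573.4)
E(-49, -115) + n = -5 - 177481/27 = -177616/27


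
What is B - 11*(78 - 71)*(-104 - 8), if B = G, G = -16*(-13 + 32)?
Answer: 8320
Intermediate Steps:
G = -304 (G = -16*19 = -304)
B = -304
B - 11*(78 - 71)*(-104 - 8) = -304 - 11*(78 - 71)*(-104 - 8) = -304 - 77*(-112) = -304 - 11*(-784) = -304 + 8624 = 8320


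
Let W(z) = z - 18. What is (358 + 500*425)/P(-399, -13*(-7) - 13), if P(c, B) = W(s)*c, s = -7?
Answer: 212858/9975 ≈ 21.339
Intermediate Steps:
W(z) = -18 + z
P(c, B) = -25*c (P(c, B) = (-18 - 7)*c = -25*c)
(358 + 500*425)/P(-399, -13*(-7) - 13) = (358 + 500*425)/((-25*(-399))) = (358 + 212500)/9975 = 212858*(1/9975) = 212858/9975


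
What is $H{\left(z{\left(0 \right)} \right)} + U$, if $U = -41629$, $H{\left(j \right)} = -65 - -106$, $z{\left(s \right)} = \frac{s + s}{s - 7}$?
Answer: $-41588$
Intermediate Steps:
$z{\left(s \right)} = \frac{2 s}{-7 + s}$
$H{\left(j \right)} = 41$ ($H{\left(j \right)} = -65 + 106 = 41$)
$H{\left(z{\left(0 \right)} \right)} + U = 41 - 41629 = -41588$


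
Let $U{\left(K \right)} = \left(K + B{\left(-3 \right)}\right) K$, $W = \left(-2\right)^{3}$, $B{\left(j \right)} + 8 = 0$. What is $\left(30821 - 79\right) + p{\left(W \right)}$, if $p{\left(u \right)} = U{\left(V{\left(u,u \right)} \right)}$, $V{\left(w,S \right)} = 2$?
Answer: $30730$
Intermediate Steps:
$B{\left(j \right)} = -8$ ($B{\left(j \right)} = -8 + 0 = -8$)
$W = -8$
$U{\left(K \right)} = K \left(-8 + K\right)$ ($U{\left(K \right)} = \left(K - 8\right) K = \left(-8 + K\right) K = K \left(-8 + K\right)$)
$p{\left(u \right)} = -12$ ($p{\left(u \right)} = 2 \left(-8 + 2\right) = 2 \left(-6\right) = -12$)
$\left(30821 - 79\right) + p{\left(W \right)} = \left(30821 - 79\right) - 12 = 30742 - 12 = 30730$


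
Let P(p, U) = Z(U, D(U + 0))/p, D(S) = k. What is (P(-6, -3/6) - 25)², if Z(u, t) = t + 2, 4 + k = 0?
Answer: 5476/9 ≈ 608.44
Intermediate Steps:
k = -4 (k = -4 + 0 = -4)
D(S) = -4
Z(u, t) = 2 + t
P(p, U) = -2/p (P(p, U) = (2 - 4)/p = -2/p)
(P(-6, -3/6) - 25)² = (-2/(-6) - 25)² = (-2*(-⅙) - 25)² = (⅓ - 25)² = (-74/3)² = 5476/9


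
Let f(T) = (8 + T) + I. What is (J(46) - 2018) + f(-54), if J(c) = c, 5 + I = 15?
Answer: -2008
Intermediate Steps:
I = 10 (I = -5 + 15 = 10)
f(T) = 18 + T (f(T) = (8 + T) + 10 = 18 + T)
(J(46) - 2018) + f(-54) = (46 - 2018) + (18 - 54) = -1972 - 36 = -2008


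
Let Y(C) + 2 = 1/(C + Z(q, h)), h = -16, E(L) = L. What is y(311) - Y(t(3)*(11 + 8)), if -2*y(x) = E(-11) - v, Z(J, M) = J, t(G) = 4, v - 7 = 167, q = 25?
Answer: 19087/202 ≈ 94.490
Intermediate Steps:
v = 174 (v = 7 + 167 = 174)
Y(C) = -2 + 1/(25 + C) (Y(C) = -2 + 1/(C + 25) = -2 + 1/(25 + C))
y(x) = 185/2 (y(x) = -(-11 - 1*174)/2 = -(-11 - 174)/2 = -1/2*(-185) = 185/2)
y(311) - Y(t(3)*(11 + 8)) = 185/2 - (-49 - 8*(11 + 8))/(25 + 4*(11 + 8)) = 185/2 - (-49 - 8*19)/(25 + 4*19) = 185/2 - (-49 - 2*76)/(25 + 76) = 185/2 - (-49 - 152)/101 = 185/2 - (-201)/101 = 185/2 - 1*(-201/101) = 185/2 + 201/101 = 19087/202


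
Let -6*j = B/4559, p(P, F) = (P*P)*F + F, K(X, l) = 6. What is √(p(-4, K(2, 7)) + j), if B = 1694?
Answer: √19068569139/13677 ≈ 10.096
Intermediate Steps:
p(P, F) = F + F*P² (p(P, F) = P²*F + F = F*P² + F = F + F*P²)
j = -847/13677 (j = -847/(3*4559) = -⅙*1694/4559 = -847/13677 ≈ -0.061929)
√(p(-4, K(2, 7)) + j) = √(6*(1 + (-4)²) - 847/13677) = √(6*(1 + 16) - 847/13677) = √(6*17 - 847/13677) = √(102 - 847/13677) = √(1394207/13677) = √19068569139/13677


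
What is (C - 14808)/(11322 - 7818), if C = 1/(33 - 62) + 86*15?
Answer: -392023/101616 ≈ -3.8579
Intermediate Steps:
C = 37409/29 (C = 1/(-29) + 1290 = -1/29 + 1290 = 37409/29 ≈ 1290.0)
(C - 14808)/(11322 - 7818) = (37409/29 - 14808)/(11322 - 7818) = -392023/29/3504 = -392023/29*1/3504 = -392023/101616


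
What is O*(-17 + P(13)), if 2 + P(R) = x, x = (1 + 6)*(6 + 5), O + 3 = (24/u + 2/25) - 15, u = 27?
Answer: -222256/225 ≈ -987.80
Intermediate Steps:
O = -3832/225 (O = -3 + ((24/27 + 2/25) - 15) = -3 + ((24*(1/27) + 2*(1/25)) - 15) = -3 + ((8/9 + 2/25) - 15) = -3 + (218/225 - 15) = -3 - 3157/225 = -3832/225 ≈ -17.031)
x = 77 (x = 7*11 = 77)
P(R) = 75 (P(R) = -2 + 77 = 75)
O*(-17 + P(13)) = -3832*(-17 + 75)/225 = -3832/225*58 = -222256/225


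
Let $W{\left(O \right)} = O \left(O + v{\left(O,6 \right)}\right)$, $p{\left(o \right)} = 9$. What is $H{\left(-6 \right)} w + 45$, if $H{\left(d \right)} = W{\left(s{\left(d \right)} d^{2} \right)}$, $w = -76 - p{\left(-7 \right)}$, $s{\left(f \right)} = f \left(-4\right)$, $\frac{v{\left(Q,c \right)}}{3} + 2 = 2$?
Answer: $-63452115$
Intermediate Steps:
$v{\left(Q,c \right)} = 0$ ($v{\left(Q,c \right)} = -6 + 3 \cdot 2 = -6 + 6 = 0$)
$s{\left(f \right)} = - 4 f$
$w = -85$ ($w = -76 - 9 = -85$)
$W{\left(O \right)} = O^{2}$ ($W{\left(O \right)} = O \left(O + 0\right) = O O = O^{2}$)
$H{\left(d \right)} = 16 d^{6}$ ($H{\left(d \right)} = \left(- 4 d d^{2}\right)^{2} = \left(- 4 d^{3}\right)^{2} = 16 d^{6}$)
$H{\left(-6 \right)} w + 45 = 16 \left(-6\right)^{6} \left(-85\right) + 45 = 16 \cdot 46656 \left(-85\right) + 45 = 746496 \left(-85\right) + 45 = -63452160 + 45 = -63452115$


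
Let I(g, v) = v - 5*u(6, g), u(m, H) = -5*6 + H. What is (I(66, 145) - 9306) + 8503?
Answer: -838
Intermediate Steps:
u(m, H) = -30 + H
I(g, v) = 150 + v - 5*g (I(g, v) = v - 5*(-30 + g) = v + (150 - 5*g) = 150 + v - 5*g)
(I(66, 145) - 9306) + 8503 = ((150 + 145 - 5*66) - 9306) + 8503 = ((150 + 145 - 330) - 9306) + 8503 = (-35 - 9306) + 8503 = -9341 + 8503 = -838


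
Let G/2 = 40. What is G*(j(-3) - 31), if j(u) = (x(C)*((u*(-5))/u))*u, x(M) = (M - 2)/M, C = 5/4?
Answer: -3200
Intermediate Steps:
C = 5/4 (C = 5*(¼) = 5/4 ≈ 1.2500)
x(M) = (-2 + M)/M
G = 80 (G = 2*40 = 80)
j(u) = 3*u (j(u) = (((-2 + 5/4)/(5/4))*((u*(-5))/u))*u = (((⅘)*(-¾))*((-5*u)/u))*u = (-⅗*(-5))*u = 3*u)
G*(j(-3) - 31) = 80*(3*(-3) - 31) = 80*(-9 - 31) = 80*(-40) = -3200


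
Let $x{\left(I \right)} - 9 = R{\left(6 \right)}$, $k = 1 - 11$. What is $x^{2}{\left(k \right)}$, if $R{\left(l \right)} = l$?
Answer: $225$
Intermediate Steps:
$k = -10$
$x{\left(I \right)} = 15$ ($x{\left(I \right)} = 9 + 6 = 15$)
$x^{2}{\left(k \right)} = 15^{2} = 225$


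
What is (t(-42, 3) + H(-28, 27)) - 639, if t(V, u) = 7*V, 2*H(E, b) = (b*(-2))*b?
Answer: -1662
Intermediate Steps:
H(E, b) = -b**2 (H(E, b) = ((b*(-2))*b)/2 = ((-2*b)*b)/2 = (-2*b**2)/2 = -b**2)
(t(-42, 3) + H(-28, 27)) - 639 = (7*(-42) - 1*27**2) - 639 = (-294 - 1*729) - 639 = (-294 - 729) - 639 = -1023 - 639 = -1662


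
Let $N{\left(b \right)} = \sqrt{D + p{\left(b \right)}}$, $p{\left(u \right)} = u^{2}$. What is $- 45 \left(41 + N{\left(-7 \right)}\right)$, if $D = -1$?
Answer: $-1845 - 180 \sqrt{3} \approx -2156.8$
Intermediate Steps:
$N{\left(b \right)} = \sqrt{-1 + b^{2}}$
$- 45 \left(41 + N{\left(-7 \right)}\right) = - 45 \left(41 + \sqrt{-1 + \left(-7\right)^{2}}\right) = - 45 \left(41 + \sqrt{-1 + 49}\right) = - 45 \left(41 + \sqrt{48}\right) = - 45 \left(41 + 4 \sqrt{3}\right) = -1845 - 180 \sqrt{3}$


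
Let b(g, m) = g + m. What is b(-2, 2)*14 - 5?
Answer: -5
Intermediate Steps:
b(-2, 2)*14 - 5 = (-2 + 2)*14 - 5 = 0*14 - 5 = 0 - 5 = -5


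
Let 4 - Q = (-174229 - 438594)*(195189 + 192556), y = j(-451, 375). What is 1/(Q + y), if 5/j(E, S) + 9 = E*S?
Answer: 169134/40189461102745621 ≈ 4.2084e-12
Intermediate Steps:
j(E, S) = 5/(-9 + E*S)
y = -5/169134 (y = 5/(-9 - 451*375) = 5/(-9 - 169125) = 5/(-169134) = 5*(-1/169134) = -5/169134 ≈ -2.9562e-5)
Q = 237619054139 (Q = 4 - (-174229 - 438594)*(195189 + 192556) = 4 - (-612823)*387745 = 4 - 1*(-237619054135) = 4 + 237619054135 = 237619054139)
1/(Q + y) = 1/(237619054139 - 5/169134) = 1/(40189461102745621/169134) = 169134/40189461102745621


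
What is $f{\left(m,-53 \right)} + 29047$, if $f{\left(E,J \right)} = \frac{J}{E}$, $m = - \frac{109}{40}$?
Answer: $\frac{3168243}{109} \approx 29066.0$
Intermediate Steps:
$m = - \frac{109}{40}$ ($m = \left(-109\right) \frac{1}{40} = - \frac{109}{40} \approx -2.725$)
$f{\left(m,-53 \right)} + 29047 = - \frac{53}{- \frac{109}{40}} + 29047 = \left(-53\right) \left(- \frac{40}{109}\right) + 29047 = \frac{2120}{109} + 29047 = \frac{3168243}{109}$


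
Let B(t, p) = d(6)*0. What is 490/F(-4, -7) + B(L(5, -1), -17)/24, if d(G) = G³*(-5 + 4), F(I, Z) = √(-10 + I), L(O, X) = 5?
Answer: -35*I*√14 ≈ -130.96*I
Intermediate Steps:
d(G) = -G³ (d(G) = G³*(-1) = -G³)
B(t, p) = 0 (B(t, p) = -1*6³*0 = -1*216*0 = -216*0 = 0)
490/F(-4, -7) + B(L(5, -1), -17)/24 = 490/(√(-10 - 4)) + 0/24 = 490/(√(-14)) + 0*(1/24) = 490/((I*√14)) + 0 = 490*(-I*√14/14) + 0 = -35*I*√14 + 0 = -35*I*√14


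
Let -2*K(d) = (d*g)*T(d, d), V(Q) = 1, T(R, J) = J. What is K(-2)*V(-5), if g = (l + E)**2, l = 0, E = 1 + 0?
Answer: -2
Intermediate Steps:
E = 1
g = 1 (g = (0 + 1)**2 = 1**2 = 1)
K(d) = -d**2/2 (K(d) = -d*1*d/2 = -d*d/2 = -d**2/2)
K(-2)*V(-5) = -1/2*(-2)**2*1 = -1/2*4*1 = -2*1 = -2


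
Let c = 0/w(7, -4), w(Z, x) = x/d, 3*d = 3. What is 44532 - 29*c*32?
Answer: 44532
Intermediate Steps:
d = 1 (d = (⅓)*3 = 1)
w(Z, x) = x (w(Z, x) = x/1 = x*1 = x)
c = 0 (c = 0/(-4) = 0*(-¼) = 0)
44532 - 29*c*32 = 44532 - 29*0*32 = 44532 + 0*32 = 44532 + 0 = 44532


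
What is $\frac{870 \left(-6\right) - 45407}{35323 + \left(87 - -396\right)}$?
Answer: $- \frac{50627}{35806} \approx -1.4139$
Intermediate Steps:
$\frac{870 \left(-6\right) - 45407}{35323 + \left(87 - -396\right)} = \frac{-5220 - 45407}{35323 + \left(87 + 396\right)} = - \frac{50627}{35323 + 483} = - \frac{50627}{35806}$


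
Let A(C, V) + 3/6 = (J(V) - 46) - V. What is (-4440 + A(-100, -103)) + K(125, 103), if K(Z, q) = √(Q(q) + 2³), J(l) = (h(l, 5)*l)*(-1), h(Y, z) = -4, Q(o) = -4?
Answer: -9587/2 ≈ -4793.5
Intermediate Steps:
J(l) = 4*l (J(l) = -4*l*(-1) = 4*l)
K(Z, q) = 2 (K(Z, q) = √(-4 + 2³) = √(-4 + 8) = √4 = 2)
A(C, V) = -93/2 + 3*V (A(C, V) = -½ + ((4*V - 46) - V) = -½ + ((-46 + 4*V) - V) = -½ + (-46 + 3*V) = -93/2 + 3*V)
(-4440 + A(-100, -103)) + K(125, 103) = (-4440 + (-93/2 + 3*(-103))) + 2 = (-4440 + (-93/2 - 309)) + 2 = (-4440 - 711/2) + 2 = -9591/2 + 2 = -9587/2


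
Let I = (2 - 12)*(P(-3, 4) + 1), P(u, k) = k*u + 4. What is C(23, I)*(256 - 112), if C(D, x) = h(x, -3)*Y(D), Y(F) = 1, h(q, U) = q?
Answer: 10080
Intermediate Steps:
P(u, k) = 4 + k*u
I = 70 (I = (2 - 12)*((4 + 4*(-3)) + 1) = -10*((4 - 12) + 1) = -10*(-8 + 1) = -10*(-7) = 70)
C(D, x) = x (C(D, x) = x*1 = x)
C(23, I)*(256 - 112) = 70*(256 - 112) = 70*144 = 10080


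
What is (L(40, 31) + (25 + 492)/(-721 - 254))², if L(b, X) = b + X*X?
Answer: 951518309764/950625 ≈ 1.0009e+6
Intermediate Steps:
L(b, X) = b + X²
(L(40, 31) + (25 + 492)/(-721 - 254))² = ((40 + 31²) + (25 + 492)/(-721 - 254))² = ((40 + 961) + 517/(-975))² = (1001 + 517*(-1/975))² = (1001 - 517/975)² = (975458/975)² = 951518309764/950625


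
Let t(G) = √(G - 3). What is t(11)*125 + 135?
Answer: 135 + 250*√2 ≈ 488.55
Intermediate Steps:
t(G) = √(-3 + G)
t(11)*125 + 135 = √(-3 + 11)*125 + 135 = √8*125 + 135 = (2*√2)*125 + 135 = 250*√2 + 135 = 135 + 250*√2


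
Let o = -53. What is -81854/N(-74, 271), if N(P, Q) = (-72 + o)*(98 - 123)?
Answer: -81854/3125 ≈ -26.193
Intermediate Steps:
N(P, Q) = 3125 (N(P, Q) = (-72 - 53)*(98 - 123) = -125*(-25) = 3125)
-81854/N(-74, 271) = -81854/3125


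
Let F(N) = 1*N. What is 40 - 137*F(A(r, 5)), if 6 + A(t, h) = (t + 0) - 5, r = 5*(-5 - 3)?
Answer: 7027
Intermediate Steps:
r = -40 (r = 5*(-8) = -40)
A(t, h) = -11 + t (A(t, h) = -6 + ((t + 0) - 5) = -6 + (t - 5) = -6 + (-5 + t) = -11 + t)
F(N) = N
40 - 137*F(A(r, 5)) = 40 - 137*(-11 - 40) = 40 - 137*(-51) = 40 + 6987 = 7027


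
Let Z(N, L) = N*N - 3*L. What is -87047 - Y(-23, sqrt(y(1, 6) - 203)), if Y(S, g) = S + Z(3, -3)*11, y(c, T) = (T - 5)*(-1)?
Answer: -87222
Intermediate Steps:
y(c, T) = 5 - T (y(c, T) = (-5 + T)*(-1) = 5 - T)
Z(N, L) = N**2 - 3*L
Y(S, g) = 198 + S (Y(S, g) = S + (3**2 - 3*(-3))*11 = S + (9 + 9)*11 = S + 18*11 = S + 198 = 198 + S)
-87047 - Y(-23, sqrt(y(1, 6) - 203)) = -87047 - (198 - 23) = -87047 - 1*175 = -87047 - 175 = -87222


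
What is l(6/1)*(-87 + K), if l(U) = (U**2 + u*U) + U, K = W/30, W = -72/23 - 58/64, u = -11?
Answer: 1923931/920 ≈ 2091.2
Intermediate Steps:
W = -2971/736 (W = -72*1/23 - 58*1/64 = -72/23 - 29/32 = -2971/736 ≈ -4.0367)
K = -2971/22080 (K = -2971/736/30 = -2971/736*1/30 = -2971/22080 ≈ -0.13456)
l(U) = U**2 - 10*U (l(U) = (U**2 - 11*U) + U = U**2 - 10*U)
l(6/1)*(-87 + K) = ((6/1)*(-10 + 6/1))*(-87 - 2971/22080) = ((6*1)*(-10 + 6*1))*(-1923931/22080) = (6*(-10 + 6))*(-1923931/22080) = (6*(-4))*(-1923931/22080) = -24*(-1923931/22080) = 1923931/920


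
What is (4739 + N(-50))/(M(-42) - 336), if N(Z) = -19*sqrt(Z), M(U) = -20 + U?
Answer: -4739/398 + 95*I*sqrt(2)/398 ≈ -11.907 + 0.33756*I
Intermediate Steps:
(4739 + N(-50))/(M(-42) - 336) = (4739 - 95*I*sqrt(2))/((-20 - 42) - 336) = (4739 - 95*I*sqrt(2))/(-62 - 336) = (4739 - 95*I*sqrt(2))/(-398) = (4739 - 95*I*sqrt(2))*(-1/398) = -4739/398 + 95*I*sqrt(2)/398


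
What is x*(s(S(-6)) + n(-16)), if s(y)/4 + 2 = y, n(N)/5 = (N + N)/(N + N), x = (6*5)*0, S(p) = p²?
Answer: 0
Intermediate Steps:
x = 0 (x = 30*0 = 0)
n(N) = 5 (n(N) = 5*((N + N)/(N + N)) = 5*((2*N)/((2*N))) = 5*((2*N)*(1/(2*N))) = 5*1 = 5)
s(y) = -8 + 4*y
x*(s(S(-6)) + n(-16)) = 0*((-8 + 4*(-6)²) + 5) = 0*((-8 + 4*36) + 5) = 0*((-8 + 144) + 5) = 0*(136 + 5) = 0*141 = 0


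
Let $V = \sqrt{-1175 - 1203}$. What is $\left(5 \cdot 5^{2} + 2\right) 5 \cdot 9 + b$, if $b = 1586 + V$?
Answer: $7301 + i \sqrt{2378} \approx 7301.0 + 48.765 i$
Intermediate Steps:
$V = i \sqrt{2378}$ ($V = \sqrt{-2378} = i \sqrt{2378} \approx 48.765 i$)
$b = 1586 + i \sqrt{2378} \approx 1586.0 + 48.765 i$
$\left(5 \cdot 5^{2} + 2\right) 5 \cdot 9 + b = \left(5 \cdot 5^{2} + 2\right) 5 \cdot 9 + \left(1586 + i \sqrt{2378}\right) = \left(5 \cdot 25 + 2\right) 5 \cdot 9 + \left(1586 + i \sqrt{2378}\right) = \left(125 + 2\right) 5 \cdot 9 + \left(1586 + i \sqrt{2378}\right) = 127 \cdot 5 \cdot 9 + \left(1586 + i \sqrt{2378}\right) = 635 \cdot 9 + \left(1586 + i \sqrt{2378}\right) = 5715 + \left(1586 + i \sqrt{2378}\right) = 7301 + i \sqrt{2378}$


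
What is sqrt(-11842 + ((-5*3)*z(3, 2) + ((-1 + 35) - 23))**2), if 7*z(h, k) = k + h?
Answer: I*sqrt(580254)/7 ≈ 108.82*I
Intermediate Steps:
z(h, k) = h/7 + k/7 (z(h, k) = (k + h)/7 = (h + k)/7 = h/7 + k/7)
sqrt(-11842 + ((-5*3)*z(3, 2) + ((-1 + 35) - 23))**2) = sqrt(-11842 + ((-5*3)*((1/7)*3 + (1/7)*2) + ((-1 + 35) - 23))**2) = sqrt(-11842 + (-15*(3/7 + 2/7) + (34 - 23))**2) = sqrt(-11842 + (-15*5/7 + 11)**2) = sqrt(-11842 + (-75/7 + 11)**2) = sqrt(-11842 + (2/7)**2) = sqrt(-11842 + 4/49) = sqrt(-580254/49) = I*sqrt(580254)/7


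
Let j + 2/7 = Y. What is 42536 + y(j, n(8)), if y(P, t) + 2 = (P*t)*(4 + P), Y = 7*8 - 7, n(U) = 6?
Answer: 2839140/49 ≈ 57942.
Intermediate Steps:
Y = 49 (Y = 56 - 7 = 49)
j = 341/7 (j = -2/7 + 49 = 341/7 ≈ 48.714)
y(P, t) = -2 + P*t*(4 + P) (y(P, t) = -2 + (P*t)*(4 + P) = -2 + P*t*(4 + P))
42536 + y(j, n(8)) = 42536 + (-2 + 6*(341/7)**2 + 4*(341/7)*6) = 42536 + (-2 + 6*(116281/49) + 8184/7) = 42536 + (-2 + 697686/49 + 8184/7) = 42536 + 754876/49 = 2839140/49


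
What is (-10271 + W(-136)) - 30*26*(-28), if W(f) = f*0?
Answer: 11569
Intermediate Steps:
W(f) = 0
(-10271 + W(-136)) - 30*26*(-28) = (-10271 + 0) - 30*26*(-28) = -10271 - 780*(-28) = -10271 - 1*(-21840) = -10271 + 21840 = 11569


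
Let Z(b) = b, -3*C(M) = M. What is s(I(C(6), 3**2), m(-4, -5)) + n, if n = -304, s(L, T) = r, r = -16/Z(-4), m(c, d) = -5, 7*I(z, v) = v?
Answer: -300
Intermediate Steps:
C(M) = -M/3
I(z, v) = v/7
r = 4 (r = -16/(-4) = -16*(-1/4) = 4)
s(L, T) = 4
s(I(C(6), 3**2), m(-4, -5)) + n = 4 - 304 = -300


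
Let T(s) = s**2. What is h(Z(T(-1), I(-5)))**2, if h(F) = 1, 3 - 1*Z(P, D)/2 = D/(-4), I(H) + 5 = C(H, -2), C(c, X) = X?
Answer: 1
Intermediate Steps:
I(H) = -7 (I(H) = -5 - 2 = -7)
Z(P, D) = 6 + D/2 (Z(P, D) = 6 - 2*D/(-4) = 6 - 2*D*(-1)/4 = 6 - (-1)*D/2 = 6 + D/2)
h(Z(T(-1), I(-5)))**2 = 1**2 = 1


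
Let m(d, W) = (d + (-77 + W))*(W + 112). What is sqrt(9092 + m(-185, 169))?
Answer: I*sqrt(17041) ≈ 130.54*I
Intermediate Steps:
m(d, W) = (112 + W)*(-77 + W + d) (m(d, W) = (-77 + W + d)*(112 + W) = (112 + W)*(-77 + W + d))
sqrt(9092 + m(-185, 169)) = sqrt(9092 + (-8624 + 169**2 + 35*169 + 112*(-185) + 169*(-185))) = sqrt(9092 + (-8624 + 28561 + 5915 - 20720 - 31265)) = sqrt(9092 - 26133) = sqrt(-17041) = I*sqrt(17041)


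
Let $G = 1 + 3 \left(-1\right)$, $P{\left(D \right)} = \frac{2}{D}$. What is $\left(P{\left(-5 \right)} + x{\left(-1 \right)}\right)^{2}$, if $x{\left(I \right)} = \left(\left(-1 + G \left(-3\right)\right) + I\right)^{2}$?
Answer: $\frac{6084}{25} \approx 243.36$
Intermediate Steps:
$G = -2$ ($G = 1 - 3 = -2$)
$x{\left(I \right)} = \left(5 + I\right)^{2}$ ($x{\left(I \right)} = \left(\left(-1 - -6\right) + I\right)^{2} = \left(\left(-1 + 6\right) + I\right)^{2} = \left(5 + I\right)^{2}$)
$\left(P{\left(-5 \right)} + x{\left(-1 \right)}\right)^{2} = \left(\frac{2}{-5} + \left(5 - 1\right)^{2}\right)^{2} = \left(2 \left(- \frac{1}{5}\right) + 4^{2}\right)^{2} = \left(- \frac{2}{5} + 16\right)^{2} = \left(\frac{78}{5}\right)^{2} = \frac{6084}{25}$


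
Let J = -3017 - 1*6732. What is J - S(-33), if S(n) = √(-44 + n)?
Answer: -9749 - I*√77 ≈ -9749.0 - 8.775*I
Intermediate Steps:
J = -9749 (J = -3017 - 6732 = -9749)
J - S(-33) = -9749 - √(-44 - 33) = -9749 - √(-77) = -9749 - I*√77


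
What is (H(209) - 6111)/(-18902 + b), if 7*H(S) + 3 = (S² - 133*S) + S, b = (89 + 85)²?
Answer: -26687/79618 ≈ -0.33519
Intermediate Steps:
b = 30276 (b = 174² = 30276)
H(S) = -3/7 - 132*S/7 + S²/7 (H(S) = -3/7 + ((S² - 133*S) + S)/7 = -3/7 + (S² - 132*S)/7 = -3/7 + (-132*S/7 + S²/7) = -3/7 - 132*S/7 + S²/7)
(H(209) - 6111)/(-18902 + b) = ((-3/7 - 132/7*209 + (⅐)*209²) - 6111)/(-18902 + 30276) = ((-3/7 - 27588/7 + (⅐)*43681) - 6111)/11374 = ((-3/7 - 27588/7 + 43681/7) - 6111)*(1/11374) = (16090/7 - 6111)*(1/11374) = -26687/7*1/11374 = -26687/79618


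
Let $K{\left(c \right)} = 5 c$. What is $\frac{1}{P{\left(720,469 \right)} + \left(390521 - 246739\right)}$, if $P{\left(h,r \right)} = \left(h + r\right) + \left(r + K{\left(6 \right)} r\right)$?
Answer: $\frac{1}{159510} \approx 6.2692 \cdot 10^{-6}$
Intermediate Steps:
$P{\left(h,r \right)} = h + 32 r$ ($P{\left(h,r \right)} = \left(h + r\right) + \left(r + 5 \cdot 6 r\right) = \left(h + r\right) + \left(r + 30 r\right) = \left(h + r\right) + 31 r = h + 32 r$)
$\frac{1}{P{\left(720,469 \right)} + \left(390521 - 246739\right)} = \frac{1}{\left(720 + 32 \cdot 469\right) + \left(390521 - 246739\right)} = \frac{1}{\left(720 + 15008\right) + 143782} = \frac{1}{15728 + 143782} = \frac{1}{159510}$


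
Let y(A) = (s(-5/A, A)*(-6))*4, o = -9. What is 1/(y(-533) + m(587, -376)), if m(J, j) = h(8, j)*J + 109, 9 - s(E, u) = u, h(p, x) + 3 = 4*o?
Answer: -1/35792 ≈ -2.7939e-5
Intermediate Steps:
h(p, x) = -39 (h(p, x) = -3 + 4*(-9) = -3 - 36 = -39)
s(E, u) = 9 - u
m(J, j) = 109 - 39*J (m(J, j) = -39*J + 109 = 109 - 39*J)
y(A) = -216 + 24*A (y(A) = ((9 - A)*(-6))*4 = (-54 + 6*A)*4 = -216 + 24*A)
1/(y(-533) + m(587, -376)) = 1/((-216 + 24*(-533)) + (109 - 39*587)) = 1/((-216 - 12792) + (109 - 22893)) = 1/(-13008 - 22784) = 1/(-35792) = -1/35792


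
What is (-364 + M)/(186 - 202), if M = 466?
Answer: -51/8 ≈ -6.3750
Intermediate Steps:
(-364 + M)/(186 - 202) = (-364 + 466)/(186 - 202) = 102/(-16) = 102*(-1/16) = -51/8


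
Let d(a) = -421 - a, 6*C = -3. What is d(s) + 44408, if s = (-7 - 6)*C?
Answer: 87961/2 ≈ 43981.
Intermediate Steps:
C = -½ (C = (⅙)*(-3) = -½ ≈ -0.50000)
s = 13/2 (s = (-7 - 6)*(-½) = -13*(-½) = 13/2 ≈ 6.5000)
d(s) + 44408 = (-421 - 1*13/2) + 44408 = (-421 - 13/2) + 44408 = -855/2 + 44408 = 87961/2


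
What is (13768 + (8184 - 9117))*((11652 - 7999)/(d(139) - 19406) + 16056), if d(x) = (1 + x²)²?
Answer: 76933380019981535/373320278 ≈ 2.0608e+8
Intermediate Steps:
(13768 + (8184 - 9117))*((11652 - 7999)/(d(139) - 19406) + 16056) = (13768 + (8184 - 9117))*((11652 - 7999)/((1 + 139²)² - 19406) + 16056) = (13768 - 933)*(3653/((1 + 19321)² - 19406) + 16056) = 12835*(3653/(19322² - 19406) + 16056) = 12835*(3653/(373339684 - 19406) + 16056) = 12835*(3653/373320278 + 16056) = 12835*(5994030387221/373320278) = 76933380019981535/373320278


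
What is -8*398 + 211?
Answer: -2973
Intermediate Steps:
-8*398 + 211 = -3184 + 211 = -2973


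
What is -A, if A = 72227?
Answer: -72227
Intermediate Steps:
-A = -1*72227 = -72227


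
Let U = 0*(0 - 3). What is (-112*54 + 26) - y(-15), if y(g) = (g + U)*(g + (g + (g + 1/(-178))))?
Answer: -1192081/178 ≈ -6697.1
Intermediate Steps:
U = 0 (U = 0*(-3) = 0)
y(g) = g*(-1/178 + 3*g) (y(g) = (g + 0)*(g + (g + (g + 1/(-178)))) = g*(g + (g + (g - 1/178))) = g*(g + (g + (-1/178 + g))) = g*(g + (-1/178 + 2*g)) = g*(-1/178 + 3*g))
(-112*54 + 26) - y(-15) = (-112*54 + 26) - (-15)*(-1 + 534*(-15))/178 = (-6048 + 26) - (-15)*(-1 - 8010)/178 = -6022 - (-15)*(-8011)/178 = -6022 - 1*120165/178 = -6022 - 120165/178 = -1192081/178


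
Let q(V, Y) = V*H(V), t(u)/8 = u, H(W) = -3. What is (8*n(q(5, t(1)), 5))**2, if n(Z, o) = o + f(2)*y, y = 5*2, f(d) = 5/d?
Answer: 57600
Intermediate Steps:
t(u) = 8*u
y = 10
q(V, Y) = -3*V (q(V, Y) = V*(-3) = -3*V)
n(Z, o) = 25 + o (n(Z, o) = o + (5/2)*10 = o + 25 = 25 + o)
(8*n(q(5, t(1)), 5))**2 = (8*(25 + 5))**2 = (8*30)**2 = 240**2 = 57600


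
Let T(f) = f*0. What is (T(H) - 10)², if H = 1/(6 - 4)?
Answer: 100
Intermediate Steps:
H = ½ (H = 1/2 = ½ ≈ 0.50000)
T(f) = 0
(T(H) - 10)² = (0 - 10)² = (-10)² = 100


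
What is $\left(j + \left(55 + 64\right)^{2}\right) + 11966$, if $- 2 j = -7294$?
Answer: $29774$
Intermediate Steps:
$j = 3647$ ($j = \left(- \frac{1}{2}\right) \left(-7294\right) = 3647$)
$\left(j + \left(55 + 64\right)^{2}\right) + 11966 = \left(3647 + \left(55 + 64\right)^{2}\right) + 11966 = \left(3647 + 119^{2}\right) + 11966 = \left(3647 + 14161\right) + 11966 = 17808 + 11966 = 29774$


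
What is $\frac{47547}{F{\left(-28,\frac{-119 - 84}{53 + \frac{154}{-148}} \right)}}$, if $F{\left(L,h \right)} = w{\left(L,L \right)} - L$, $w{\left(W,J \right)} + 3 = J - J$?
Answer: $\frac{47547}{25} \approx 1901.9$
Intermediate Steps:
$w{\left(W,J \right)} = -3$ ($w{\left(W,J \right)} = -3 + \left(J - J\right) = -3 + 0 = -3$)
$F{\left(L,h \right)} = -3 - L$
$\frac{47547}{F{\left(-28,\frac{-119 - 84}{53 + \frac{154}{-148}} \right)}} = \frac{47547}{-3 - -28} = \frac{47547}{-3 + 28} = \frac{47547}{25}$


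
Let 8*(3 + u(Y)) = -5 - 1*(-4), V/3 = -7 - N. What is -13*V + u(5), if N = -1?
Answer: 1847/8 ≈ 230.88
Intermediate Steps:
V = -18 (V = 3*(-7 - 1*(-1)) = 3*(-7 + 1) = 3*(-6) = -18)
u(Y) = -25/8 (u(Y) = -3 + (-5 - 1*(-4))/8 = -3 + (-5 + 4)/8 = -3 + (⅛)*(-1) = -3 - ⅛ = -25/8)
-13*V + u(5) = -13*(-18) - 25/8 = 234 - 25/8 = 1847/8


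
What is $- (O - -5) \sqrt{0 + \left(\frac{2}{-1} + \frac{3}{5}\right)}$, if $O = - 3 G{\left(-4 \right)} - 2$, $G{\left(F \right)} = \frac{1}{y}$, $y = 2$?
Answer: $- \frac{3 i \sqrt{35}}{10} \approx - 1.7748 i$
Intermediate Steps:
$G{\left(F \right)} = \frac{1}{2}$
$O = - \frac{7}{2}$ ($O = \left(-3\right) \frac{1}{2} - 2 = - \frac{3}{2} - 2 = - \frac{7}{2} \approx -3.5$)
$- (O - -5) \sqrt{0 + \left(\frac{2}{-1} + \frac{3}{5}\right)} = - (- \frac{7}{2} - -5) \sqrt{0 + \left(\frac{2}{-1} + \frac{3}{5}\right)} = - (- \frac{7}{2} + 5) \sqrt{0 + \left(2 \left(-1\right) + 3 \cdot \frac{1}{5}\right)} = \left(-1\right) \frac{3}{2} \sqrt{0 + \left(-2 + \frac{3}{5}\right)} = - \frac{3 \sqrt{0 - \frac{7}{5}}}{2} = - \frac{3 \sqrt{- \frac{7}{5}}}{2} = - \frac{3 \frac{i \sqrt{35}}{5}}{2} = - \frac{3 i \sqrt{35}}{10}$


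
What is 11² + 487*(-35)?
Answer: -16924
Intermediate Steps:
11² + 487*(-35) = 121 - 17045 = -16924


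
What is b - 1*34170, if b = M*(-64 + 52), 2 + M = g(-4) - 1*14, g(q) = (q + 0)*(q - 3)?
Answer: -34314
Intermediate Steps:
g(q) = q*(-3 + q)
M = 12 (M = -2 + (-4*(-3 - 4) - 1*14) = -2 + (-4*(-7) - 14) = -2 + (28 - 14) = -2 + 14 = 12)
b = -144 (b = 12*(-64 + 52) = 12*(-12) = -144)
b - 1*34170 = -144 - 1*34170 = -144 - 34170 = -34314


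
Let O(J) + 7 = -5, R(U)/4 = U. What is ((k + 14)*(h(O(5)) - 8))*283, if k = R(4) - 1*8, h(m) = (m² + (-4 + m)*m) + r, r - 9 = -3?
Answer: 2079484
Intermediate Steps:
R(U) = 4*U
r = 6 (r = 9 - 3 = 6)
O(J) = -12 (O(J) = -7 - 5 = -12)
h(m) = 6 + m² + m*(-4 + m) (h(m) = (m² + (-4 + m)*m) + 6 = (m² + m*(-4 + m)) + 6 = 6 + m² + m*(-4 + m))
k = 8 (k = 4*4 - 1*8 = 16 - 8 = 8)
((k + 14)*(h(O(5)) - 8))*283 = ((8 + 14)*((6 - 4*(-12) + 2*(-12)²) - 8))*283 = (22*((6 + 48 + 2*144) - 8))*283 = (22*((6 + 48 + 288) - 8))*283 = (22*(342 - 8))*283 = (22*334)*283 = 7348*283 = 2079484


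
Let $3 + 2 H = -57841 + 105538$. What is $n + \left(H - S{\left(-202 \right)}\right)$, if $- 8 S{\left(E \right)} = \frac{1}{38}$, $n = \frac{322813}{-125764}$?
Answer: $\frac{227906649861}{9558064} \approx 23844.0$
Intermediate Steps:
$n = - \frac{322813}{125764}$ ($n = 322813 \left(- \frac{1}{125764}\right) = - \frac{322813}{125764} \approx -2.5668$)
$S{\left(E \right)} = - \frac{1}{304}$ ($S{\left(E \right)} = - \frac{1}{8 \cdot 38} = \left(- \frac{1}{8}\right) \frac{1}{38} = - \frac{1}{304}$)
$H = 23847$ ($H = - \frac{3}{2} + \frac{-57841 + 105538}{2} = - \frac{3}{2} + \frac{1}{2} \cdot 47697 = - \frac{3}{2} + \frac{47697}{2} = 23847$)
$n + \left(H - S{\left(-202 \right)}\right) = - \frac{322813}{125764} + \left(23847 - - \frac{1}{304}\right) = - \frac{322813}{125764} + \left(23847 + \frac{1}{304}\right) = - \frac{322813}{125764} + \frac{7249489}{304} = \frac{227906649861}{9558064}$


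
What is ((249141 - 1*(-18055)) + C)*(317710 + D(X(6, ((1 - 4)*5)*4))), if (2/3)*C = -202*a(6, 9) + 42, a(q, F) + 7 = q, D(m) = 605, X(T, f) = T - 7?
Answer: 85168998030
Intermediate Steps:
X(T, f) = -7 + T
a(q, F) = -7 + q
C = 366 (C = 3*(-202*(-7 + 6) + 42)/2 = 3*(-202*(-1) + 42)/2 = 3*(202 + 42)/2 = (3/2)*244 = 366)
((249141 - 1*(-18055)) + C)*(317710 + D(X(6, ((1 - 4)*5)*4))) = ((249141 - 1*(-18055)) + 366)*(317710 + 605) = ((249141 + 18055) + 366)*318315 = (267196 + 366)*318315 = 267562*318315 = 85168998030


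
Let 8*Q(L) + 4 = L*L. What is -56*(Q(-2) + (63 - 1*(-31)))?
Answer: -5264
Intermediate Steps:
Q(L) = -½ + L²/8 (Q(L) = -½ + (L*L)/8 = -½ + L²/8)
-56*(Q(-2) + (63 - 1*(-31))) = -56*((-½ + (⅛)*(-2)²) + (63 - 1*(-31))) = -56*((-½ + (⅛)*4) + (63 + 31)) = -56*((-½ + ½) + 94) = -56*(0 + 94) = -56*94 = -5264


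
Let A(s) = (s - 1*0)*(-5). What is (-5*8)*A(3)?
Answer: 600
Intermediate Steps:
A(s) = -5*s (A(s) = (s + 0)*(-5) = s*(-5) = -5*s)
(-5*8)*A(3) = (-5*8)*(-5*3) = -40*(-15) = 600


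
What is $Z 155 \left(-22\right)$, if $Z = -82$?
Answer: $279620$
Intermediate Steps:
$Z 155 \left(-22\right) = \left(-82\right) 155 \left(-22\right) = \left(-12710\right) \left(-22\right) = 279620$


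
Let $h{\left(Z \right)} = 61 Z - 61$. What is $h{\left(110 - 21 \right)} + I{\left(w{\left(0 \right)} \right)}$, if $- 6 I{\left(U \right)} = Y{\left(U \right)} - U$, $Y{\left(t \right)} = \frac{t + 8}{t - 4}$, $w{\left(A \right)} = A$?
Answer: $\frac{16105}{3} \approx 5368.3$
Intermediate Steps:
$Y{\left(t \right)} = \frac{8 + t}{-4 + t}$
$h{\left(Z \right)} = -61 + 61 Z$
$I{\left(U \right)} = \frac{U}{6} - \frac{8 + U}{6 \left(-4 + U\right)}$ ($I{\left(U \right)} = - \frac{\frac{8 + U}{-4 + U} - U}{6} = - \frac{- U + \frac{8 + U}{-4 + U}}{6} = \frac{U}{6} - \frac{8 + U}{6 \left(-4 + U\right)}$)
$h{\left(110 - 21 \right)} + I{\left(w{\left(0 \right)} \right)} = \left(-61 + 61 \left(110 - 21\right)\right) + \frac{-8 - 0 + 0 \left(-4 + 0\right)}{6 \left(-4 + 0\right)} = \left(-61 + 61 \cdot 89\right) + \frac{-8 + 0 + 0 \left(-4\right)}{6 \left(-4\right)} = \left(-61 + 5429\right) + \frac{1}{6} \left(- \frac{1}{4}\right) \left(-8 + 0 + 0\right) = 5368 + \frac{1}{6} \left(- \frac{1}{4}\right) \left(-8\right) = 5368 + \frac{1}{3} = \frac{16105}{3}$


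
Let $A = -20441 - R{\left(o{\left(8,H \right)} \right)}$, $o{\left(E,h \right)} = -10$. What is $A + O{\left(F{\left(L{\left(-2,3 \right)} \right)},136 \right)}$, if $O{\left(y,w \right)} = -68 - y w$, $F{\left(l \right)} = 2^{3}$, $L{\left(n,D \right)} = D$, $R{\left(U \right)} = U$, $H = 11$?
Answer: $-21587$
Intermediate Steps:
$F{\left(l \right)} = 8$
$A = -20431$ ($A = -20441 - -10 = -20441 + 10 = -20431$)
$O{\left(y,w \right)} = -68 - w y$
$A + O{\left(F{\left(L{\left(-2,3 \right)} \right)},136 \right)} = -20431 - \left(68 + 136 \cdot 8\right) = -20431 - 1156 = -21587$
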